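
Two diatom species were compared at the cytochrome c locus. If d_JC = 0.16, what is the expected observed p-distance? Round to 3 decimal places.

0.144

p = (3/4)(1 − e^(−4d/3)) = 0.75 × (1 − e^(-0.213333)) = 0.75 × (1 − 0.807887) = 0.144085.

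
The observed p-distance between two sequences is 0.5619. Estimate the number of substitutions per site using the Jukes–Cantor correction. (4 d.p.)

1.0373

d = −(3/4) ln(1 − 4p/3) = −0.75 ln(1 − 0.7492) = −0.75 ln(0.2508)
  = −0.75 × (-1.383099) = 1.037324 substitutions/site.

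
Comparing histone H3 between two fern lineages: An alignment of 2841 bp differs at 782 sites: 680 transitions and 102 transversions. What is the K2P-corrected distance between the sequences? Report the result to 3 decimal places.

0.380

P = 680/2841 ≈ 0.239352 and Q = 102/2841 ≈ 0.035903.
Under the Kimura two-parameter model, d = −½ ln(1 − 2P − Q) − ¼ ln(1 − 2Q).
1 − 2P − Q = 0.485393, giving −½ ln(0.485393) = 0.361398.
1 − 2Q = 0.928194, giving −¼ ln(0.928194) = 0.018629.
d = 0.361398 + 0.018629 = 0.380027.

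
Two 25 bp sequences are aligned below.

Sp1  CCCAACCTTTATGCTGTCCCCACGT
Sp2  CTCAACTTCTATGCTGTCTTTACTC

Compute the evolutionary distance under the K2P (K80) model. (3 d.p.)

0.479

Of 25 sites, 7 differences are transitions and 1 are transversions, so P = 7/25 = 0.28 and Q = 1/25 = 0.04.
Under the Kimura two-parameter model, d = −½ ln(1 − 2P − Q) − ¼ ln(1 − 2Q).
1 − 2P − Q = 0.4, giving −½ ln(0.4) = 0.458145.
1 − 2Q = 0.92, giving −¼ ln(0.92) = 0.020845.
d = 0.458145 + 0.020845 = 0.478990.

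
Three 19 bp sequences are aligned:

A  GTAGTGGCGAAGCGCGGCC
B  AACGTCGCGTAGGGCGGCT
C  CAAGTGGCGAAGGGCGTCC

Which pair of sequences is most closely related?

A–B: 7/19 differ, p = 0.368, d = 0.507.
A–C: 4/19 differ, p = 0.211, d = 0.247.
B–C: 6/19 differ, p = 0.316, d = 0.410.
The smallest distance is between A and C.

A and C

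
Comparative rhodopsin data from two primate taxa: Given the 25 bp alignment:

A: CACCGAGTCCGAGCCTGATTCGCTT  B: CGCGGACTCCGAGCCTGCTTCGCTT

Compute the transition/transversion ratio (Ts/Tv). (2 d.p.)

Transitions are A↔G and C↔T; transversions are all other mismatches.
Transitions: 1. Transversions: 3.
R = 1/3 = 0.333333… ≈ 0.33 (to 2 d.p.).

0.33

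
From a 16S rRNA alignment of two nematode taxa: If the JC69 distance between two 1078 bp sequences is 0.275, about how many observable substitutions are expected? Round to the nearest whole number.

248

Invert JC69: p = (3/4)(1 − e^(−4d/3)) = 0.75 × (1 − e^(-0.366667)) = 0.75 × (1 − 0.693040) = 0.230220.
Expected differing sites = pL ≈ 0.230220 × 1078 = 248.17716 ≈ 248.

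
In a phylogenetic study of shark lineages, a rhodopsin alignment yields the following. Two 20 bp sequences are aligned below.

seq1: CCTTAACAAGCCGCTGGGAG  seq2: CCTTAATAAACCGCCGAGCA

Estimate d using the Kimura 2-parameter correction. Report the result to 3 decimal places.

Of 20 sites, 5 differences are transitions and 1 are transversions, so P = 5/20 = 0.25 and Q = 1/20 = 0.05.
Under the Kimura two-parameter model, d = −½ ln(1 − 2P − Q) − ¼ ln(1 − 2Q).
1 − 2P − Q = 0.45, giving −½ ln(0.45) = 0.399254.
1 − 2Q = 0.9, giving −¼ ln(0.9) = 0.026340.
d = 0.399254 + 0.026340 = 0.425594.

0.426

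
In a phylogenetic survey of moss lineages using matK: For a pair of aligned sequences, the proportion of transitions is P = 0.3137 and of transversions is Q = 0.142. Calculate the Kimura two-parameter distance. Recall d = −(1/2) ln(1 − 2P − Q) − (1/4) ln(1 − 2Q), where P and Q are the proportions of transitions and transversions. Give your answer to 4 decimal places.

0.8171

Under the Kimura two-parameter model, d = −½ ln(1 − 2P − Q) − ¼ ln(1 − 2Q).
1 − 2P − Q = 0.2306, giving −½ ln(0.2306) = 0.733535.
1 − 2Q = 0.716, giving −¼ ln(0.716) = 0.083519.
d = 0.733535 + 0.083519 = 0.817054.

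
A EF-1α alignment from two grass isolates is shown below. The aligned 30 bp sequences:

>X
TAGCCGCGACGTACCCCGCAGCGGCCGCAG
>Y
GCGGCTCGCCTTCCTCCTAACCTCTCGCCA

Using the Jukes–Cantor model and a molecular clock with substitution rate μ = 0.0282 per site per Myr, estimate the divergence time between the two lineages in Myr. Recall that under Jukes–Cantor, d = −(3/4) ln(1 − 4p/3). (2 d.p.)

The sequences differ at 16 of 30 sites, so p = 16/30 ≈ 0.533333.
d = −(3/4) ln(1 − 4p/3) = −0.75 ln(1 − 0.711111) = −0.75 ln(0.288889)
  = −0.75 × (-1.241713) = 0.931285 substitutions/site.
Under a molecular clock d = 2μt, so t = d/(2μ) = 0.931285 / (2 × 0.0282) = 16.51 Myr.

16.51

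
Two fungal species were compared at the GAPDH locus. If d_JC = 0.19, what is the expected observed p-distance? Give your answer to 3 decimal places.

0.168

p = (3/4)(1 − e^(−4d/3)) = 0.75 × (1 − e^(-0.253333)) = 0.75 × (1 − 0.776209) = 0.167843.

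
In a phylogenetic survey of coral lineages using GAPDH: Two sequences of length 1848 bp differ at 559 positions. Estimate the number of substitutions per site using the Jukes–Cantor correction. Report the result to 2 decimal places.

0.39

p = 559/1848 ≈ 0.302489.
d = −(3/4) ln(1 − 4p/3) = −0.75 ln(1 − 0.403319) = −0.75 ln(0.596681)
  = −0.75 × (-0.516373) = 0.387280 substitutions/site.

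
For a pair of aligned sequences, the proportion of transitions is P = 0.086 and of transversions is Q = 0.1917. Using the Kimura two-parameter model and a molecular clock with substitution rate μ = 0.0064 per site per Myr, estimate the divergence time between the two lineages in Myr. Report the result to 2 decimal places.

Under the Kimura two-parameter model, d = −½ ln(1 − 2P − Q) − ¼ ln(1 − 2Q).
1 − 2P − Q = 0.6363, giving −½ ln(0.6363) = 0.226043.
1 − 2Q = 0.6166, giving −¼ ln(0.6166) = 0.120884.
d = 0.226043 + 0.120884 = 0.346927.
Under a molecular clock d = 2μt, so t = d/(2μ) = 0.346927 / (2 × 0.0064) = 27.10 Myr.

27.10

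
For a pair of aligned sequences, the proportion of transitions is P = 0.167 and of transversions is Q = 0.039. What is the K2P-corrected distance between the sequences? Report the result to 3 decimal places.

0.254

Under the Kimura two-parameter model, d = −½ ln(1 − 2P − Q) − ¼ ln(1 − 2Q).
1 − 2P − Q = 0.627, giving −½ ln(0.627) = 0.233404.
1 − 2Q = 0.922, giving −¼ ln(0.922) = 0.020303.
d = 0.233404 + 0.020303 = 0.253707.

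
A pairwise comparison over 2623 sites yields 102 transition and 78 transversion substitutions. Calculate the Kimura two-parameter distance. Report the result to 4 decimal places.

P = 102/2623 ≈ 0.038887 and Q = 78/2623 ≈ 0.029737.
Under the Kimura two-parameter model, d = −½ ln(1 − 2P − Q) − ¼ ln(1 − 2Q).
1 − 2P − Q = 0.892489, giving −½ ln(0.892489) = 0.056871.
1 − 2Q = 0.940526, giving −¼ ln(0.940526) = 0.015329.
d = 0.056871 + 0.015329 = 0.072200.

0.0722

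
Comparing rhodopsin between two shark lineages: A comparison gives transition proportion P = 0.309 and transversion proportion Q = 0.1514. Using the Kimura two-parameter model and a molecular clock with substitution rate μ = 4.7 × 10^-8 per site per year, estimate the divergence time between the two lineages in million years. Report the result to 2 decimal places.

8.76

Under the Kimura two-parameter model, d = −½ ln(1 − 2P − Q) − ¼ ln(1 − 2Q).
1 − 2P − Q = 0.2306, giving −½ ln(0.2306) = 0.733535.
1 − 2Q = 0.6972, giving −¼ ln(0.6972) = 0.090171.
d = 0.733535 + 0.090171 = 0.823706.
Under a molecular clock d = 2μt, so t = d/(2μ) = 0.823706 / (2 × 4.7 × 10^-8) = 8.76 million years.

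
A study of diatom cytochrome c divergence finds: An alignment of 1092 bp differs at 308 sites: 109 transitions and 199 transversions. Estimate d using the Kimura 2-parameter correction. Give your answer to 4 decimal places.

P = 109/1092 ≈ 0.099817 and Q = 199/1092 ≈ 0.182234.
Under the Kimura two-parameter model, d = −½ ln(1 − 2P − Q) − ¼ ln(1 − 2Q).
1 − 2P − Q = 0.618132, giving −½ ln(0.618132) = 0.240527.
1 − 2Q = 0.635532, giving −¼ ln(0.635532) = 0.113323.
d = 0.240527 + 0.113323 = 0.353850.

0.3539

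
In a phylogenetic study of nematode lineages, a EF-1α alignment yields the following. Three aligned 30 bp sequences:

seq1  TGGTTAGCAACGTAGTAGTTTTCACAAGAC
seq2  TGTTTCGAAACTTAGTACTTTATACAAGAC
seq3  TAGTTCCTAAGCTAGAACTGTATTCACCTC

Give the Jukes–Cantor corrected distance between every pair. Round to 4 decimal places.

seq1–seq2: 7/30 sites differ → p ≈ 0.233333, d = −0.75 ln(1 − 0.311111) = 0.279506 ≈ 0.2795.
seq1–seq3: 15/30 sites differ → p = 0.5, d = −0.75 ln(1 − 0.666667) = 0.823960 ≈ 0.8240.
seq2–seq3: 12/30 sites differ → p = 0.4, d = −0.75 ln(1 − 0.533333) = 0.571605 ≈ 0.5716.

d(seq1,seq2) = 0.2795, d(seq1,seq3) = 0.8240, d(seq2,seq3) = 0.5716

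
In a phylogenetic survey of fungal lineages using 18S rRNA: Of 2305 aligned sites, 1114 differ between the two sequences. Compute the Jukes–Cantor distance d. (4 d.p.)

0.7755

p = 1114/2305 ≈ 0.483297.
d = −(3/4) ln(1 − 4p/3) = −0.75 ln(1 − 0.644396) = −0.75 ln(0.355604)
  = −0.75 × (-1.033938) = 0.775454 substitutions/site.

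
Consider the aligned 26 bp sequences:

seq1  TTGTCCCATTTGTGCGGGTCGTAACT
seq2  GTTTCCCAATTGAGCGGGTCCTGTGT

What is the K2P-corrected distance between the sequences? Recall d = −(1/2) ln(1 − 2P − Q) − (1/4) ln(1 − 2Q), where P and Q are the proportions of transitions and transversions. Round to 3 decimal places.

0.406

Of 26 sites, 1 differences are transitions and 7 are transversions, so P = 1/26 ≈ 0.038462 and Q = 7/26 ≈ 0.269231.
Under the Kimura two-parameter model, d = −½ ln(1 − 2P − Q) − ¼ ln(1 − 2Q).
1 − 2P − Q = 0.653845, giving −½ ln(0.653845) = 0.212442.
1 − 2Q = 0.461538, giving −¼ ln(0.461538) = 0.193298.
d = 0.212442 + 0.193298 = 0.405740.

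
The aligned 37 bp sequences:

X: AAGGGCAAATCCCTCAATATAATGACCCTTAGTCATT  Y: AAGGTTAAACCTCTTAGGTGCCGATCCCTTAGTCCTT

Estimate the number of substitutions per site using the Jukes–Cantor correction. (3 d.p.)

The sequences differ at 15 of 37 sites, so p = 15/37 ≈ 0.405405.
d = −(3/4) ln(1 − 4p/3) = −0.75 ln(1 − 0.54054) = −0.75 ln(0.45946)
  = −0.75 × (-0.777703) = 0.583277 substitutions/site.

0.583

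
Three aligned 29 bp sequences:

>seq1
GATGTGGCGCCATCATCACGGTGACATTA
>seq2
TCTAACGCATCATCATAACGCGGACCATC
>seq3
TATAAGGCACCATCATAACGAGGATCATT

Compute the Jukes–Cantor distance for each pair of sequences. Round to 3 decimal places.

d(seq1,seq2) = 0.683, d(seq1,seq3) = 0.529, d(seq2,seq3) = 0.242

seq1–seq2: 13/29 sites differ → p ≈ 0.448276, d = −0.75 ln(1 − 0.597701) = 0.682920 ≈ 0.683.
seq1–seq3: 11/29 sites differ → p ≈ 0.37931, d = −0.75 ln(1 − 0.505747) = 0.528531 ≈ 0.529.
seq2–seq3: 6/29 sites differ → p ≈ 0.206897, d = −0.75 ln(1 − 0.275863) = 0.242081 ≈ 0.242.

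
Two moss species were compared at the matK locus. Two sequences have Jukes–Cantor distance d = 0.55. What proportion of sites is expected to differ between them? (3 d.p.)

0.390

p = (3/4)(1 − e^(−4d/3)) = 0.75 × (1 − e^(-0.733333)) = 0.75 × (1 − 0.480305) = 0.389771.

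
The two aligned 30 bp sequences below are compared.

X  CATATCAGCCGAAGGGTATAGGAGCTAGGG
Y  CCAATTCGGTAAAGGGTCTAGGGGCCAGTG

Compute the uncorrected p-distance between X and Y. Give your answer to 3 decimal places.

0.367

The sequences differ at 11 of 30 positions.
p = 11/30 = 0.366666… ≈ 0.367 (to 3 d.p.).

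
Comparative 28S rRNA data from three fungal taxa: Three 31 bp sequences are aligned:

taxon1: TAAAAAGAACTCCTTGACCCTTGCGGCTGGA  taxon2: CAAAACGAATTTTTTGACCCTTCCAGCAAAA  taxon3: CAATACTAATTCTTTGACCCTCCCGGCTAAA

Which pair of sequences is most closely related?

taxon1–taxon2: 10/31 differ, p = 0.323, d = 0.422.
taxon1–taxon3: 10/31 differ, p = 0.323, d = 0.422.
taxon2–taxon3: 6/31 differ, p = 0.194, d = 0.224.
The smallest distance is between taxon2 and taxon3.

taxon2 and taxon3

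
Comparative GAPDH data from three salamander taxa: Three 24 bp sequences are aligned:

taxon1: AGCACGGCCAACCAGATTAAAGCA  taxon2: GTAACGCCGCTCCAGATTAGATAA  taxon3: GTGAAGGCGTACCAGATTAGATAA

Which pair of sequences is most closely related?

taxon1–taxon2: 10/24 differ, p = 0.417, d = 0.608.
taxon1–taxon3: 9/24 differ, p = 0.375, d = 0.520.
taxon2–taxon3: 5/24 differ, p = 0.208, d = 0.244.
The smallest distance is between taxon2 and taxon3.

taxon2 and taxon3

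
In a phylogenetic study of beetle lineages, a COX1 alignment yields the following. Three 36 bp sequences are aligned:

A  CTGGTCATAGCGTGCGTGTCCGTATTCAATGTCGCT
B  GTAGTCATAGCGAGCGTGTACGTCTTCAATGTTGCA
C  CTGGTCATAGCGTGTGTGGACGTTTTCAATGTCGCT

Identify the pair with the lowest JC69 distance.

A–B: 7/36 differ, p = 0.194, d = 0.225.
A–C: 4/36 differ, p = 0.111, d = 0.120.
B–C: 8/36 differ, p = 0.222, d = 0.264.
The smallest distance is between A and C.

A and C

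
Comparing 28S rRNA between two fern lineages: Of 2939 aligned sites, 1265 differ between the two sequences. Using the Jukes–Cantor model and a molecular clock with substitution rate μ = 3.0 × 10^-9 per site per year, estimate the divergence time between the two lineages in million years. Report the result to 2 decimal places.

p = 1265/2939 ≈ 0.430419.
d = −(3/4) ln(1 − 4p/3) = −0.75 ln(1 − 0.573892) = −0.75 ln(0.426108)
  = −0.75 × (-0.853062) = 0.639797 substitutions/site.
Under a molecular clock d = 2μt, so t = d/(2μ) = 0.639797 / (2 × 3.0 × 10^-9) = 106.63 million years.

106.63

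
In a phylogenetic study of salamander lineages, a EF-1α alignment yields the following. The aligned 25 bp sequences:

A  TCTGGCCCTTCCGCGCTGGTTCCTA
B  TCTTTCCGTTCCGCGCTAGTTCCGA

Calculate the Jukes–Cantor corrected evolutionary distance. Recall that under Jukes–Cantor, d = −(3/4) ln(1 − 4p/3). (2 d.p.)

0.23

The sequences differ at 5 of 25 sites (4, 5, 8, 18, 24), so p = 5/25 = 0.2.
d = −(3/4) ln(1 − 4p/3) = −0.75 ln(1 − 0.266667) = −0.75 ln(0.733333)
  = −0.75 × (-0.310155) = 0.232616 substitutions/site.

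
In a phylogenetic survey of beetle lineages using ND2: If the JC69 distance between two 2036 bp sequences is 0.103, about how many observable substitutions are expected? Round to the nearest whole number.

Invert JC69: p = (3/4)(1 − e^(−4d/3)) = 0.75 × (1 − e^(-0.137333)) = 0.75 × (1 − 0.871680) = 0.096240.
Expected differing sites = pL ≈ 0.096240 × 2036 = 195.94464 ≈ 196.

196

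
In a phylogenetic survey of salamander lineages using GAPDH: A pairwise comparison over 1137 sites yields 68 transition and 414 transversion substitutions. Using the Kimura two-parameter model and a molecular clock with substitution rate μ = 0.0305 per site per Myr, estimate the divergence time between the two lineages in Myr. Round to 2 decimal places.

P = 68/1137 ≈ 0.059807 and Q = 414/1137 ≈ 0.364116.
Under the Kimura two-parameter model, d = −½ ln(1 − 2P − Q) − ¼ ln(1 − 2Q).
1 − 2P − Q = 0.51627, giving −½ ln(0.51627) = 0.330563.
1 − 2Q = 0.271768, giving −¼ ln(0.271768) = 0.325702.
d = 0.330563 + 0.325702 = 0.656265.
Under a molecular clock d = 2μt, so t = d/(2μ) = 0.656265 / (2 × 0.0305) = 10.76 Myr.

10.76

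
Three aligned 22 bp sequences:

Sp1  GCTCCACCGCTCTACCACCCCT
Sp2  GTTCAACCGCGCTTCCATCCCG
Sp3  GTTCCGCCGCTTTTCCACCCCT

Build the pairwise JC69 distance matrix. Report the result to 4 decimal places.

d(Sp1,Sp2) = 0.3390, d(Sp1,Sp3) = 0.2082, d(Sp2,Sp3) = 0.3390

Sp1–Sp2: 6/22 sites differ → p ≈ 0.272727, d = −0.75 ln(1 − 0.363636) = 0.338988 ≈ 0.3390.
Sp1–Sp3: 4/22 sites differ → p ≈ 0.181818, d = −0.75 ln(1 − 0.242424) = 0.208224 ≈ 0.2082.
Sp2–Sp3: 6/22 sites differ → p ≈ 0.272727, d = −0.75 ln(1 − 0.363636) = 0.338988 ≈ 0.3390.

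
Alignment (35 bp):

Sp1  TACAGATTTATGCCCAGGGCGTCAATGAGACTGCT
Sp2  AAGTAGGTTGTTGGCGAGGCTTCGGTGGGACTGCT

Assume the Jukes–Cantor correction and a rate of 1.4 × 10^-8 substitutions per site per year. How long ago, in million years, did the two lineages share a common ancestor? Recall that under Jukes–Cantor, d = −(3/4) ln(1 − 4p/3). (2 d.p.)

25.19

The sequences differ at 16 of 35 sites, so p = 16/35 ≈ 0.457143.
d = −(3/4) ln(1 − 4p/3) = −0.75 ln(1 − 0.609524) = −0.75 ln(0.390476)
  = −0.75 × (-0.940389) = 0.705292 substitutions/site.
Under a molecular clock d = 2μt, so t = d/(2μ) = 0.705292 / (2 × 1.4 × 10^-8) = 25.19 million years.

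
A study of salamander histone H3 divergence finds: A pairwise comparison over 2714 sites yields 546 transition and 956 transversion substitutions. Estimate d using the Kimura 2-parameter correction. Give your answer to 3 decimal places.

P = 546/2714 ≈ 0.201179 and Q = 956/2714 ≈ 0.352248.
Under the Kimura two-parameter model, d = −½ ln(1 − 2P − Q) − ¼ ln(1 − 2Q).
1 − 2P − Q = 0.245394, giving −½ ln(0.245394) = 0.702445.
1 − 2Q = 0.295504, giving −¼ ln(0.295504) = 0.304768.
d = 0.702445 + 0.304768 = 1.007213.

1.007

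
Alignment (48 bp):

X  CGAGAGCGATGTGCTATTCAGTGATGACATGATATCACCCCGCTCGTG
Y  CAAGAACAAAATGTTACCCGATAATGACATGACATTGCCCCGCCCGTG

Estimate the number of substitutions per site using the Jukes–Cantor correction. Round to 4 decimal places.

The sequences differ at 15 of 48 sites, so p = 15/48 = 0.3125.
d = −(3/4) ln(1 − 4p/3) = −0.75 ln(1 − 0.416667) = −0.75 ln(0.583333)
  = −0.75 × (-0.538997) = 0.404248 substitutions/site.

0.4042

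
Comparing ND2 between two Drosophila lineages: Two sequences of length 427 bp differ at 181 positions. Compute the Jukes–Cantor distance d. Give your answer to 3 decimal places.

0.625

p = 181/427 ≈ 0.423888.
d = −(3/4) ln(1 − 4p/3) = −0.75 ln(1 − 0.565184) = −0.75 ln(0.434816)
  = −0.75 × (-0.832832) = 0.624624 substitutions/site.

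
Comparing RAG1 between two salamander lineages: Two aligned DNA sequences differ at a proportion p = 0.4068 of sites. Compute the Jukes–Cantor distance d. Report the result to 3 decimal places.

d = −(3/4) ln(1 − 4p/3) = −0.75 ln(1 − 0.5424) = −0.75 ln(0.4576)
  = −0.75 × (-0.781760) = 0.586320 substitutions/site.

0.586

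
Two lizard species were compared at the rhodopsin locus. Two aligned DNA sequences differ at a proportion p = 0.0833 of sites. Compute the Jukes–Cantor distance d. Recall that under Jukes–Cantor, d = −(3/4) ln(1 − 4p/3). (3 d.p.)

0.088

d = −(3/4) ln(1 − 4p/3) = −0.75 ln(1 − 0.111067) = −0.75 ln(0.888933)
  = −0.75 × (-0.117733) = 0.088300 substitutions/site.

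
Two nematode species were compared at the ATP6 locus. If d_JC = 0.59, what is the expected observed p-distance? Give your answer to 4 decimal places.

p = (3/4)(1 − e^(−4d/3)) = 0.75 × (1 − e^(-0.786667)) = 0.75 × (1 − 0.455360) = 0.408480.

0.4085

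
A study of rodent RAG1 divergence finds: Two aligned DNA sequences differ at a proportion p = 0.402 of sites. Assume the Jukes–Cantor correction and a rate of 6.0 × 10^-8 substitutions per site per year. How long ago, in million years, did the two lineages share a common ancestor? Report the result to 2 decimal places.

d = −(3/4) ln(1 − 4p/3) = −0.75 ln(1 − 0.536) = −0.75 ln(0.464)
  = −0.75 × (-0.767871) = 0.575903 substitutions/site.
Under a molecular clock d = 2μt, so t = d/(2μ) = 0.575903 / (2 × 6.0 × 10^-8) = 4.80 million years.

4.80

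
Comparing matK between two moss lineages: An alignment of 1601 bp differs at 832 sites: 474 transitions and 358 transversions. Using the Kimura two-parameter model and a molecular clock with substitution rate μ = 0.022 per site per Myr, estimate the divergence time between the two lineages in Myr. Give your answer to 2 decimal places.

P = 474/1601 ≈ 0.296065 and Q = 358/1601 ≈ 0.22361.
Under the Kimura two-parameter model, d = −½ ln(1 − 2P − Q) − ¼ ln(1 − 2Q).
1 − 2P − Q = 0.18426, giving −½ ln(0.18426) = 0.845704.
1 − 2Q = 0.55278, giving −¼ ln(0.55278) = 0.148199.
d = 0.845704 + 0.148199 = 0.993903.
Under a molecular clock d = 2μt, so t = d/(2μ) = 0.993903 / (2 × 0.022) = 22.59 Myr.

22.59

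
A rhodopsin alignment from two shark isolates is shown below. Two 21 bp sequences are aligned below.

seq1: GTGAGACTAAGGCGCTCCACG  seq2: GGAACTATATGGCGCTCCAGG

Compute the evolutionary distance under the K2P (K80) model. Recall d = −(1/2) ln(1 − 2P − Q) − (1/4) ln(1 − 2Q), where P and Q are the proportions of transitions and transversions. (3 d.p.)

Of 21 sites, 1 differences are transitions and 6 are transversions, so P = 1/21 ≈ 0.047619 and Q = 6/21 ≈ 0.285714.
Under the Kimura two-parameter model, d = −½ ln(1 − 2P − Q) − ¼ ln(1 − 2Q).
1 − 2P − Q = 0.619048, giving −½ ln(0.619048) = 0.239786.
1 − 2Q = 0.428572, giving −¼ ln(0.428572) = 0.211824.
d = 0.239786 + 0.211824 = 0.451610.

0.452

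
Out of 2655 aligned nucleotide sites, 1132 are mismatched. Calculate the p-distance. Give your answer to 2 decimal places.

0.43

p = 1132/2655 = 0.426365… ≈ 0.43 (to 2 d.p.).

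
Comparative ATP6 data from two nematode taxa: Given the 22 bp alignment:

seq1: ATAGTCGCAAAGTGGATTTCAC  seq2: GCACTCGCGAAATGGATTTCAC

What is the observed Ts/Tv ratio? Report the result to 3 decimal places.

4.000

Transitions are A↔G and C↔T; transversions are all other mismatches.
Transitions: 4. Transversions: 1.
R = 4/1 = 4.000.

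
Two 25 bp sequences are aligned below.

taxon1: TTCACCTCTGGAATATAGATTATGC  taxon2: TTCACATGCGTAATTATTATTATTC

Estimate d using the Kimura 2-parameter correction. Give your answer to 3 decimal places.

0.511

Of 25 sites, 1 differences are transitions and 8 are transversions, so P = 1/25 = 0.04 and Q = 8/25 = 0.32.
Under the Kimura two-parameter model, d = −½ ln(1 − 2P − Q) − ¼ ln(1 − 2Q).
1 − 2P − Q = 0.6, giving −½ ln(0.6) = 0.255413.
1 − 2Q = 0.36, giving −¼ ln(0.36) = 0.255413.
d = 0.255413 + 0.255413 = 0.510826.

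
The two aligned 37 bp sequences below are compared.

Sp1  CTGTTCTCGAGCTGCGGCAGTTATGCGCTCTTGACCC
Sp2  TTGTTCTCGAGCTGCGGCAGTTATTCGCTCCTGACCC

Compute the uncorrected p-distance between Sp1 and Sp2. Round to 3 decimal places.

0.081

The sequences differ at 3 of 37 positions (sites 1, 25, 31).
p = 3/37 = 0.081081… ≈ 0.081 (to 3 d.p.).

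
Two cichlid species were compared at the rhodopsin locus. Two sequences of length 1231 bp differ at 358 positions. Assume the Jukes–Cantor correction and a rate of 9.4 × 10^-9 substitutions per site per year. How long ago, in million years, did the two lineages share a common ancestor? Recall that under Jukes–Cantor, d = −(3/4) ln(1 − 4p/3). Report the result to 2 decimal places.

19.57

p = 358/1231 ≈ 0.29082.
d = −(3/4) ln(1 − 4p/3) = −0.75 ln(1 − 0.38776) = −0.75 ln(0.61224)
  = −0.75 × (-0.490631) = 0.367973 substitutions/site.
Under a molecular clock d = 2μt, so t = d/(2μ) = 0.367973 / (2 × 9.4 × 10^-9) = 19.57 million years.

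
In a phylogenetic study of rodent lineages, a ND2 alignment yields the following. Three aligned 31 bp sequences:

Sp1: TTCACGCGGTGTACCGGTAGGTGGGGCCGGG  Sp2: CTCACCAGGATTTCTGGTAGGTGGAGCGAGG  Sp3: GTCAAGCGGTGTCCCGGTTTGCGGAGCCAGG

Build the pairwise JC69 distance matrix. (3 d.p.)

Sp1–Sp2: 10/31 sites differ → p ≈ 0.322581, d = −0.75 ln(1 − 0.430108) = 0.421731 ≈ 0.422.
Sp1–Sp3: 8/31 sites differ → p ≈ 0.258065, d = −0.75 ln(1 − 0.344087) = 0.316295 ≈ 0.316.
Sp2–Sp3: 12/31 sites differ → p ≈ 0.387097, d = −0.75 ln(1 − 0.516129) = 0.544453 ≈ 0.544.

d(Sp1,Sp2) = 0.422, d(Sp1,Sp3) = 0.316, d(Sp2,Sp3) = 0.544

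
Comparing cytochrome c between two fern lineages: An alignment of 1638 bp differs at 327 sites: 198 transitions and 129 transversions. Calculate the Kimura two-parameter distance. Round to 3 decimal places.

0.236

P = 198/1638 ≈ 0.120879 and Q = 129/1638 ≈ 0.078755.
Under the Kimura two-parameter model, d = −½ ln(1 − 2P − Q) − ¼ ln(1 − 2Q).
1 − 2P − Q = 0.679487, giving −½ ln(0.679487) = 0.193209.
1 − 2Q = 0.84249, giving −¼ ln(0.84249) = 0.042848.
d = 0.193209 + 0.042848 = 0.236057.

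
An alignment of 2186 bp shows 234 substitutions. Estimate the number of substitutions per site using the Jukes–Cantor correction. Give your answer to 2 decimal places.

p = 234/2186 ≈ 0.107045.
d = −(3/4) ln(1 − 4p/3) = −0.75 ln(1 − 0.142727) = −0.75 ln(0.857273)
  = −0.75 × (-0.153999) = 0.115499 substitutions/site.

0.12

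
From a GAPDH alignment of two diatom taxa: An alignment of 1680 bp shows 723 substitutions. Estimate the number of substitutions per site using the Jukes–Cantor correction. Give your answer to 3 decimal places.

0.640

p = 723/1680 ≈ 0.430357.
d = −(3/4) ln(1 − 4p/3) = −0.75 ln(1 − 0.573809) = −0.75 ln(0.426191)
  = −0.75 × (-0.852868) = 0.639651 substitutions/site.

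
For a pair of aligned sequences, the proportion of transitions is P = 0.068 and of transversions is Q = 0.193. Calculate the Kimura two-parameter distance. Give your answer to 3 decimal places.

0.321

Under the Kimura two-parameter model, d = −½ ln(1 − 2P − Q) − ¼ ln(1 − 2Q).
1 − 2P − Q = 0.671, giving −½ ln(0.671) = 0.199493.
1 − 2Q = 0.614, giving −¼ ln(0.614) = 0.121940.
d = 0.199493 + 0.121940 = 0.321433.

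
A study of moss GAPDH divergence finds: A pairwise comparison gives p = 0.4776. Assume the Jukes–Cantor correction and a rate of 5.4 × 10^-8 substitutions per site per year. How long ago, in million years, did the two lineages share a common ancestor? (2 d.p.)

d = −(3/4) ln(1 − 4p/3) = −0.75 ln(1 − 0.6368) = −0.75 ln(0.3632)
  = −0.75 × (-1.012802) = 0.759602 substitutions/site.
Under a molecular clock d = 2μt, so t = d/(2μ) = 0.759602 / (2 × 5.4 × 10^-8) = 7.03 million years.

7.03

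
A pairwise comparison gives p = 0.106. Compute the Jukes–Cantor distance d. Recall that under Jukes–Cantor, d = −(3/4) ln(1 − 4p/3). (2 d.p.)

0.11

d = −(3/4) ln(1 − 4p/3) = −0.75 ln(1 − 0.141333) = −0.75 ln(0.858667)
  = −0.75 × (-0.152374) = 0.114281 substitutions/site.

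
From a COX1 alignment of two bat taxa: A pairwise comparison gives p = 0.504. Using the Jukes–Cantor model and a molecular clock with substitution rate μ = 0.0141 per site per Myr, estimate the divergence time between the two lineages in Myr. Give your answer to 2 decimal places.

29.65

d = −(3/4) ln(1 − 4p/3) = −0.75 ln(1 − 0.672) = −0.75 ln(0.328)
  = −0.75 × (-1.114742) = 0.836057 substitutions/site.
Under a molecular clock d = 2μt, so t = d/(2μ) = 0.836057 / (2 × 0.0141) = 29.65 Myr.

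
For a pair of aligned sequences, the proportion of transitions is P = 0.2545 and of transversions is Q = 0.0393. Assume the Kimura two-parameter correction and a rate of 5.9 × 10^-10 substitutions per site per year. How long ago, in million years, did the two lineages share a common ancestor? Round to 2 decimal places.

Under the Kimura two-parameter model, d = −½ ln(1 − 2P − Q) − ¼ ln(1 − 2Q).
1 − 2P − Q = 0.4517, giving −½ ln(0.4517) = 0.397369.
1 − 2Q = 0.9214, giving −¼ ln(0.9214) = 0.020465.
d = 0.397369 + 0.020465 = 0.417834.
Under a molecular clock d = 2μt, so t = d/(2μ) = 0.417834 / (2 × 5.9 × 10^-10) = 354.10 million years.

354.10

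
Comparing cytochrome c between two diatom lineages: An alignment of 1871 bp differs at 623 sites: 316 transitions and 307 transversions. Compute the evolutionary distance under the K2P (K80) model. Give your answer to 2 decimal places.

0.45

P = 316/1871 ≈ 0.168894 and Q = 307/1871 ≈ 0.164083.
Under the Kimura two-parameter model, d = −½ ln(1 − 2P − Q) − ¼ ln(1 − 2Q).
1 − 2P − Q = 0.498129, giving −½ ln(0.498129) = 0.348448.
1 − 2Q = 0.671834, giving −¼ ln(0.671834) = 0.099436.
d = 0.348448 + 0.099436 = 0.447884.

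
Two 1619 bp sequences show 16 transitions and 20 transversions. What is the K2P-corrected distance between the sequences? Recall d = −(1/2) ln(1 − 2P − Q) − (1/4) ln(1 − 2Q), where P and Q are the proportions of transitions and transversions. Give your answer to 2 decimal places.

0.02

P = 16/1619 ≈ 0.009883 and Q = 20/1619 ≈ 0.012353.
Under the Kimura two-parameter model, d = −½ ln(1 − 2P − Q) − ¼ ln(1 − 2Q).
1 − 2P − Q = 0.967881, giving −½ ln(0.967881) = 0.016323.
1 − 2Q = 0.975294, giving −¼ ln(0.975294) = 0.006254.
d = 0.016323 + 0.006254 = 0.022577.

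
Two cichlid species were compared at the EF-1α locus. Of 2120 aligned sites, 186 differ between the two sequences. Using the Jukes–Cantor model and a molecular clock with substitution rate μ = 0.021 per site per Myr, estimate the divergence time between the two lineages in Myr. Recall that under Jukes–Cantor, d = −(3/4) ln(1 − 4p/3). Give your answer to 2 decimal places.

2.22

p = 186/2120 ≈ 0.087736.
d = −(3/4) ln(1 − 4p/3) = −0.75 ln(1 − 0.116981) = −0.75 ln(0.883019)
  = −0.75 × (-0.124409) = 0.093307 substitutions/site.
Under a molecular clock d = 2μt, so t = d/(2μ) = 0.093307 / (2 × 0.021) = 2.22 Myr.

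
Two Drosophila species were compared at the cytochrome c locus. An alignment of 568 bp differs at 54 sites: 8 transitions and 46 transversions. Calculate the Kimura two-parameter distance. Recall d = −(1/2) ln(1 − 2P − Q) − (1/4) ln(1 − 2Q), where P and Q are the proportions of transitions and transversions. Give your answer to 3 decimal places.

P = 8/568 ≈ 0.014085 and Q = 46/568 ≈ 0.080986.
Under the Kimura two-parameter model, d = −½ ln(1 − 2P − Q) − ¼ ln(1 − 2Q).
1 − 2P − Q = 0.890844, giving −½ ln(0.890844) = 0.057793.
1 − 2Q = 0.838028, giving −¼ ln(0.838028) = 0.044176.
d = 0.057793 + 0.044176 = 0.101969.

0.102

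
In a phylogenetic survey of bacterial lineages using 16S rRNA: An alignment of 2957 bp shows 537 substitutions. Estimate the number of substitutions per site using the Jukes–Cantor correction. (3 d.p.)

0.208

p = 537/2957 ≈ 0.181603.
d = −(3/4) ln(1 − 4p/3) = −0.75 ln(1 − 0.242137) = −0.75 ln(0.757863)
  = −0.75 × (-0.277253) = 0.207940 substitutions/site.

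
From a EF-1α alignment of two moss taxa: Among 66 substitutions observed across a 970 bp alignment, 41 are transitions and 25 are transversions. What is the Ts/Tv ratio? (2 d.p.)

1.64

R = 41/25 = 1.64.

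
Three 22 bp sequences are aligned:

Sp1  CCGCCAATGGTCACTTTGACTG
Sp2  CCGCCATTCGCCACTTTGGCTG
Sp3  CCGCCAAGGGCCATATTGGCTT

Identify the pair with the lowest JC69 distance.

Sp1–Sp2: 4/22 differ, p = 0.182, d = 0.208.
Sp1–Sp3: 6/22 differ, p = 0.273, d = 0.339.
Sp2–Sp3: 6/22 differ, p = 0.273, d = 0.339.
The smallest distance is between Sp1 and Sp2.

Sp1 and Sp2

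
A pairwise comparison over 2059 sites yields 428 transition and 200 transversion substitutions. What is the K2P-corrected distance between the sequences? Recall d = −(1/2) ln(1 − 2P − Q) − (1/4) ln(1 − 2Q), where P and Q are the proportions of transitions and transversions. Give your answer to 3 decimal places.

P = 428/2059 ≈ 0.207868 and Q = 200/2059 ≈ 0.097135.
Under the Kimura two-parameter model, d = −½ ln(1 − 2P − Q) − ¼ ln(1 − 2Q).
1 − 2P − Q = 0.487129, giving −½ ln(0.487129) = 0.359613.
1 − 2Q = 0.80573, giving −¼ ln(0.80573) = 0.054002.
d = 0.359613 + 0.054002 = 0.413615.

0.414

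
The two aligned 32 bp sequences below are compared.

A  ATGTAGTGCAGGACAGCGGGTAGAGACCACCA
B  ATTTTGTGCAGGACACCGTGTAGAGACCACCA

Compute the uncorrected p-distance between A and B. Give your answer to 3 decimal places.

The sequences differ at 4 of 32 positions (sites 3, 5, 16, 19).
p = 4/32 = 0.125.

0.125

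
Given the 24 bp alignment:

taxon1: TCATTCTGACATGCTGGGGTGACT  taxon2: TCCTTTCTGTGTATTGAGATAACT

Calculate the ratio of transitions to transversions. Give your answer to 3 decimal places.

Transitions are A↔G and C↔T; transversions are all other mismatches.
Transitions: 10. Transversions: 2.
R = 10/2 = 5.000.

5.000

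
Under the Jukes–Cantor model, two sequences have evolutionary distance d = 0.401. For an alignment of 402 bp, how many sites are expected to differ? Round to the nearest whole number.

Invert JC69: p = (3/4)(1 − e^(−4d/3)) = 0.75 × (1 − e^(-0.534667)) = 0.75 × (1 − 0.585864) = 0.310602.
Expected differing sites = pL ≈ 0.310602 × 402 = 124.862004 ≈ 125.

125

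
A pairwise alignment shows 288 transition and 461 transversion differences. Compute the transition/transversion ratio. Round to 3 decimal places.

0.625

R = 288/461 = 0.624728… ≈ 0.625 (to 3 d.p.).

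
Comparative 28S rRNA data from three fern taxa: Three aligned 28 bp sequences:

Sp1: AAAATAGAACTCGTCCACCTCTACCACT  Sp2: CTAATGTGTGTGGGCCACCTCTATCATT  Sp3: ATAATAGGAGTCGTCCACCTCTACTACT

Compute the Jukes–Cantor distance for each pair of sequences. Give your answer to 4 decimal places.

d(Sp1,Sp2) = 0.5565, d(Sp1,Sp3) = 0.1585, d(Sp2,Sp3) = 0.4197

Sp1–Sp2: 11/28 sites differ → p ≈ 0.392857, d = −0.75 ln(1 − 0.523809) = 0.556452 ≈ 0.5565.
Sp1–Sp3: 4/28 sites differ → p ≈ 0.142857, d = −0.75 ln(1 − 0.190476) = 0.158482 ≈ 0.1585.
Sp2–Sp3: 9/28 sites differ → p ≈ 0.321429, d = −0.75 ln(1 − 0.428572) = 0.419713 ≈ 0.4197.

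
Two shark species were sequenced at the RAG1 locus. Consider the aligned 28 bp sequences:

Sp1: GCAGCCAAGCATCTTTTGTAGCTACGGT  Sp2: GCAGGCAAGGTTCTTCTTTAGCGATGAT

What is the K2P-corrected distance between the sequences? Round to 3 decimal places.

0.360

Of 28 sites, 3 differences are transitions and 5 are transversions, so P = 3/28 ≈ 0.107143 and Q = 5/28 ≈ 0.178571.
Under the Kimura two-parameter model, d = −½ ln(1 − 2P − Q) − ¼ ln(1 − 2Q).
1 − 2P − Q = 0.607143, giving −½ ln(0.607143) = 0.249495.
1 − 2Q = 0.642858, giving −¼ ln(0.642858) = 0.110458.
d = 0.249495 + 0.110458 = 0.359953.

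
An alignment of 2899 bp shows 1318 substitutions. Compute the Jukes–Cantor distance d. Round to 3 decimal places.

0.699

p = 1318/2899 ≈ 0.45464.
d = −(3/4) ln(1 − 4p/3) = −0.75 ln(1 − 0.606187) = −0.75 ln(0.393813)
  = −0.75 × (-0.931879) = 0.698909 substitutions/site.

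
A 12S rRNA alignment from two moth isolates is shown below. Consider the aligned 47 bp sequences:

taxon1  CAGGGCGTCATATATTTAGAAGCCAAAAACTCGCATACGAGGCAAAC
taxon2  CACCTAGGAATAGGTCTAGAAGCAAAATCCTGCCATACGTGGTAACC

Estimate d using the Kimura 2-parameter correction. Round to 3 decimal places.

0.504

Of 47 sites, 3 differences are transitions and 14 are transversions, so P = 3/47 ≈ 0.06383 and Q = 14/47 ≈ 0.297872.
Under the Kimura two-parameter model, d = −½ ln(1 − 2P − Q) − ¼ ln(1 − 2Q).
1 − 2P − Q = 0.574468, giving −½ ln(0.574468) = 0.277155.
1 − 2Q = 0.404256, giving −¼ ln(0.404256) = 0.226427.
d = 0.277155 + 0.226427 = 0.503582.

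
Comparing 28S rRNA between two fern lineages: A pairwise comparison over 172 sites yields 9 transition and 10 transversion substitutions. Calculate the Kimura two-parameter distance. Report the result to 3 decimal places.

P = 9/172 ≈ 0.052326 and Q = 10/172 ≈ 0.05814.
Under the Kimura two-parameter model, d = −½ ln(1 − 2P − Q) − ¼ ln(1 − 2Q).
1 − 2P − Q = 0.837208, giving −½ ln(0.837208) = 0.088841.
1 − 2Q = 0.88372, giving −¼ ln(0.88372) = 0.030904.
d = 0.088841 + 0.030904 = 0.119745.

0.120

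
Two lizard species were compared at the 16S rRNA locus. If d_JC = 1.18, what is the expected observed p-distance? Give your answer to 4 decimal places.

0.5945

p = (3/4)(1 − e^(−4d/3)) = 0.75 × (1 − e^(-1.573333)) = 0.75 × (1 − 0.207353) = 0.594485.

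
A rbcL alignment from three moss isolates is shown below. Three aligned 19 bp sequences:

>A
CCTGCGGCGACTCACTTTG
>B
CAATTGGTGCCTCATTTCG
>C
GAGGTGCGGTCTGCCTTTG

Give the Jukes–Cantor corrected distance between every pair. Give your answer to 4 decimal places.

d(A,B) = 0.6181, d(A,C) = 0.7489, d(B,C) = 0.9074

A–B: 8/19 sites differ → p ≈ 0.421053, d = −0.75 ln(1 − 0.561404) = 0.618132 ≈ 0.6181.
A–C: 9/19 sites differ → p ≈ 0.473684, d = −0.75 ln(1 − 0.631579) = 0.748897 ≈ 0.7489.
B–C: 10/19 sites differ → p ≈ 0.526316, d = −0.75 ln(1 − 0.701755) = 0.907380 ≈ 0.9074.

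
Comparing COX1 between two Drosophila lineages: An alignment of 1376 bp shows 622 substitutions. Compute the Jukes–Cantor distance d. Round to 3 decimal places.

p = 622/1376 ≈ 0.452035.
d = −(3/4) ln(1 − 4p/3) = −0.75 ln(1 − 0.602713) = −0.75 ln(0.397287)
  = −0.75 × (-0.923096) = 0.692322 substitutions/site.

0.692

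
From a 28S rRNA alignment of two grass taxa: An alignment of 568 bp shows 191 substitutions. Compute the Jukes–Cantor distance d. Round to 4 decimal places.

0.4461

p = 191/568 ≈ 0.336268.
d = −(3/4) ln(1 − 4p/3) = −0.75 ln(1 − 0.448357) = −0.75 ln(0.551643)
  = −0.75 × (-0.594854) = 0.446141 substitutions/site.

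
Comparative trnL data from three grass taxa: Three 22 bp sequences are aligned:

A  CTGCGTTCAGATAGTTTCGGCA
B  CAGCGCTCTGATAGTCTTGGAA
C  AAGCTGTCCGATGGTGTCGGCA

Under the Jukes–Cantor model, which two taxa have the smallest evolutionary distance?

A–B: 6/22 differ, p = 0.273, d = 0.339.
A–C: 7/22 differ, p = 0.318, d = 0.414.
B–C: 8/22 differ, p = 0.364, d = 0.497.
The smallest distance is between A and B.

A and B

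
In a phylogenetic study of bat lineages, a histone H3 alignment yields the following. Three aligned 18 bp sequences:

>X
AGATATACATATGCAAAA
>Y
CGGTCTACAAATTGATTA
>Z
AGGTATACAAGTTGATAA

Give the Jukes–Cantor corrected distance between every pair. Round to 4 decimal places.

d(X,Y) = 0.6735, d(X,Z) = 0.4408, d(Y,Z) = 0.2635

X–Y: 8/18 sites differ → p ≈ 0.444444, d = −0.75 ln(1 − 0.592592) = 0.673455 ≈ 0.6735.
X–Z: 6/18 sites differ → p ≈ 0.333333, d = −0.75 ln(1 − 0.444444) = 0.440839 ≈ 0.4408.
Y–Z: 4/18 sites differ → p ≈ 0.222222, d = −0.75 ln(1 − 0.296296) = 0.263548 ≈ 0.2635.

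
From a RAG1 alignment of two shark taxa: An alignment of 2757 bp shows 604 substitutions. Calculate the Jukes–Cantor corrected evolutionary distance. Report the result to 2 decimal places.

p = 604/2757 ≈ 0.219079.
d = −(3/4) ln(1 − 4p/3) = −0.75 ln(1 − 0.292105) = −0.75 ln(0.707895)
  = −0.75 × (-0.345460) = 0.259095 substitutions/site.

0.26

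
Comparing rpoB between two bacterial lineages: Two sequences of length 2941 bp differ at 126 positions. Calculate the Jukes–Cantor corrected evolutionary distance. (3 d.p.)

0.044

p = 126/2941 ≈ 0.042843.
d = −(3/4) ln(1 − 4p/3) = −0.75 ln(1 − 0.057124) = −0.75 ln(0.942876)
  = −0.75 × (-0.058821) = 0.044116 substitutions/site.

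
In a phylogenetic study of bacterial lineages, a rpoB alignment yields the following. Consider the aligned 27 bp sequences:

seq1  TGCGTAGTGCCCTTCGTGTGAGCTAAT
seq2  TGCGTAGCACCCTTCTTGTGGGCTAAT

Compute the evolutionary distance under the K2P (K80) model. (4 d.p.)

0.1693

Of 27 sites, 3 differences are transitions and 1 are transversions, so P = 3/27 ≈ 0.111111 and Q = 1/27 ≈ 0.037037.
Under the Kimura two-parameter model, d = −½ ln(1 − 2P − Q) − ¼ ln(1 − 2Q).
1 − 2P − Q = 0.740741, giving −½ ln(0.740741) = 0.150052.
1 − 2Q = 0.925926, giving −¼ ln(0.925926) = 0.019240.
d = 0.150052 + 0.019240 = 0.169292.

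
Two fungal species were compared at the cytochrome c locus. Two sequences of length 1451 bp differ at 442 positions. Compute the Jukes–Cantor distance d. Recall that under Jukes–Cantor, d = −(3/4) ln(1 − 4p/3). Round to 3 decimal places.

p = 442/1451 ≈ 0.304618.
d = −(3/4) ln(1 − 4p/3) = −0.75 ln(1 − 0.406157) = −0.75 ln(0.593843)
  = −0.75 × (-0.521140) = 0.390855 substitutions/site.

0.391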